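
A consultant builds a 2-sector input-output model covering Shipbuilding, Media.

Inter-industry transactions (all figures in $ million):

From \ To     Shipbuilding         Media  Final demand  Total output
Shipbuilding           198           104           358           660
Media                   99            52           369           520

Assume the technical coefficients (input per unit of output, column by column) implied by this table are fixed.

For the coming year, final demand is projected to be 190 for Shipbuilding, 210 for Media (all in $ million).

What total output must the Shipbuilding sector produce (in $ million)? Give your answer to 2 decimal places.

x_S = 355.00

Technical coefficients a_ij = z_ij / X_j:
  a_SS = 198/660 = 0.30, a_MS = 99/660 = 0.15
  a_SM = 104/520 = 0.20, a_MM = 52/520 = 0.10
I − A =
  [   0.70    -0.20]
  [  -0.15     0.90]
det(I−A) = (0.70)(0.90) − (-0.20)(-0.15) = 0.6000
adj(I−A) = [[0.90, 0.20], [0.15, 0.70]]
(I − A)⁻¹ = adj(I−A) / det(I−A) ≈
  [   1.5000     0.3333]
  [   0.2500     1.1667]
x = (I − A)⁻¹ d = adj(I−A)·d / det(I−A), with det(I−A) = 0.6000:
  x_S = (0.90·190 + 0.20·210) / 0.6000 = 213.00 / 0.6000 = 355.00
  x_M = (0.15·190 + 0.70·210) / 0.6000 = 175.50 / 0.6000 = 292.50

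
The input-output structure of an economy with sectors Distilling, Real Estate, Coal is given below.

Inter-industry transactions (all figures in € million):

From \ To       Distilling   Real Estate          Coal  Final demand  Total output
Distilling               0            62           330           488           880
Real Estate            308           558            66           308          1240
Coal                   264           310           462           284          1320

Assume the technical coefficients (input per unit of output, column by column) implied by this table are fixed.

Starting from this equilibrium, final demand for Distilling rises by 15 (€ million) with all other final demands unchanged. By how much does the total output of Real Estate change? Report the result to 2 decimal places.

Δx_2 = 13.48

Technical coefficients a_ij = z_ij / X_j:
  a_11 = 0/880 = 0.00, a_21 = 308/880 = 0.35, a_31 = 264/880 = 0.30
  a_12 = 62/1240 = 0.05, a_22 = 558/1240 = 0.45, a_32 = 310/1240 = 0.25
  a_13 = 330/1320 = 0.25, a_23 = 66/1320 = 0.05, a_33 = 462/1320 = 0.35
I − A =
  [   1.00    -0.05    -0.25]
  [  -0.35     0.55    -0.05]
  [  -0.30    -0.25     0.65]
Cofactors of I−A, C_ij = (−1)^(i+j)·(minor ij) (rows/columns in the sector order above):
  C_11 = (0.55)(0.65) − (-0.05)(-0.25) = 0.3450
  C_12 = −[(-0.35)(0.65) − (-0.05)(-0.30)] = 0.2425
  C_13 = (-0.35)(-0.25) − (0.55)(-0.30) = 0.2525
  C_21 = −[(-0.05)(0.65) − (-0.25)(-0.25)] = 0.0950
  C_22 = (1.00)(0.65) − (-0.25)(-0.30) = 0.5750
  C_23 = −[(1.00)(-0.25) − (-0.05)(-0.30)] = 0.2650
  C_31 = (-0.05)(-0.05) − (-0.25)(0.55) = 0.1400
  C_32 = −[(1.00)(-0.05) − (-0.25)(-0.35)] = 0.1375
  C_33 = (1.00)(0.55) − (-0.05)(-0.35) = 0.5325
det(I−A) = Σ_j (I−A)_1j·C_1j = (1.00)(0.3450) + (-0.05)(0.2425) + (-0.25)(0.2525) = 0.26975
adj(I−A) = Cᵀ =
  [ 0.3450   0.0950   0.1400]
  [ 0.2425   0.5750   0.1375]
  [ 0.2525   0.2650   0.5325]
(I − A)⁻¹ = adj(I−A) / det(I−A) ≈
  [   1.2790     0.3522     0.5190]
  [   0.8990     2.1316     0.5097]
  [   0.9361     0.9824     1.9741]
Δx = (I − A)⁻¹ Δd with Δd having +15 in the Distilling component and 0 elsewhere.
So Δx_2 = L_21 · (+15), where L_21 = adj(I−A)_21 / det(I−A) = 0.2425 / 0.26975.
Δx_2 = 0.2425 × (+15) / 0.26975 = 3.6375 / 0.26975 ≈ 13.48.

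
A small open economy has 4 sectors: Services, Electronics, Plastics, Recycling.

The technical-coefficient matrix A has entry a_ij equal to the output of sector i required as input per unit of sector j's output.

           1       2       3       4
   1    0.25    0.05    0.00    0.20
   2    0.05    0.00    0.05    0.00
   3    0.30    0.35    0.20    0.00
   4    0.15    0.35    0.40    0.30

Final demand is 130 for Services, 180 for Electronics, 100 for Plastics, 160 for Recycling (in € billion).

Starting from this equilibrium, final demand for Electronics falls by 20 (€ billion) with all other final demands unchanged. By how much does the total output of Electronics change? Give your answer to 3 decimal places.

I − A =
  [   0.75    -0.05     0.00    -0.20]
  [  -0.05     1.00    -0.05     0.00]
  [  -0.30    -0.35     0.80     0.00]
  [  -0.15    -0.35    -0.40     0.70]
Compute the cofactors C_ij = (−1)^(i+j)·(3×3 minor ij) of I−A; the adjugate is their transpose:
adj(I−A) = Cᵀ =
  [ 0.547750   0.112000   0.085250   0.156500]
  [ 0.038500   0.372000   0.028750   0.011000]
  [ 0.222250   0.204750   0.489750   0.063500]
  [ 0.263625   0.327000   0.312500   0.584125]
det(I−A) = Σ_j (I−A)_1j·C_1j = (0.75)(0.547750) + (-0.05)(0.038500) + (0.00)(0.222250) + (-0.20)(0.263625) = 0.3561625
(I − A)⁻¹ = adj(I−A) / det(I−A) ≈
  [   1.5379     0.3145     0.2394     0.4394]
  [   0.1081     1.0445     0.0807     0.0309]
  [   0.6240     0.5749     1.3751     0.1783]
  [   0.7402     0.9181     0.8774     1.6401]
Δx = (I − A)⁻¹ Δd with Δd having -20 in the Electronics component and 0 elsewhere.
So Δx_2 = L_22 · (-20), where L_22 = adj(I−A)_22 / det(I−A) = 0.372000 / 0.3561625.
Δx_2 = 0.372000 × (-20) / 0.3561625 = -7.44 / 0.3561625 ≈ -20.889.

Δx_2 = -20.889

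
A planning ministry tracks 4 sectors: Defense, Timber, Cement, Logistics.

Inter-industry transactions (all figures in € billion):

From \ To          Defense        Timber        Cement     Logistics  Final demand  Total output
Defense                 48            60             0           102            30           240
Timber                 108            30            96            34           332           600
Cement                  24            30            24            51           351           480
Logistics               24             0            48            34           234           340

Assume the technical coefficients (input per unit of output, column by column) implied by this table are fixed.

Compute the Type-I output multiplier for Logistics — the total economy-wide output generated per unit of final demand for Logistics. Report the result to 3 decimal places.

Technical coefficients a_ij = z_ij / X_j:
  a_DD = 48/240 = 0.20, a_TD = 108/240 = 0.45, a_CD = 24/240 = 0.10, a_LD = 24/240 = 0.10
  a_DT = 60/600 = 0.10, a_TT = 30/600 = 0.05, a_CT = 30/600 = 0.05, a_LT = 0/600 = 0.00
  a_DC = 0/480 = 0.00, a_TC = 96/480 = 0.20, a_CC = 24/480 = 0.05, a_LC = 48/480 = 0.10
  a_DL = 102/340 = 0.30, a_TL = 34/340 = 0.10, a_CL = 51/340 = 0.15, a_LL = 34/340 = 0.10
I − A =
  [   0.80    -0.10     0.00    -0.30]
  [  -0.45     0.95    -0.20    -0.10]
  [  -0.10    -0.05     0.95    -0.15]
  [  -0.10     0.00    -0.10     0.90]
Compute the cofactors C_ij = (−1)^(i+j)·(3×3 minor ij) of I−A; the adjugate is their transpose:
adj(I−A) = Cᵀ =
  [ 0.78850   0.08550   0.04750   0.28025]
  [ 0.40950   0.64050   0.15950   0.23425]
  [ 0.12050   0.04500   0.61400   0.14750]
  [ 0.10100   0.01450   0.07350   0.66925]
det(I−A) = Σ_j (I−A)_1j·C_1j = (0.80)(0.78850) + (-0.10)(0.40950) + (0.00)(0.12050) + (-0.30)(0.10100) = 0.55955
(I − A)⁻¹ = adj(I−A) / det(I−A) ≈
  [   1.4092     0.1528     0.0849     0.5008]
  [   0.7318     1.1447     0.2851     0.4186]
  [   0.2154     0.0804     1.0973     0.2636]
  [   0.1805     0.0259     0.1314     1.1961]
The output multiplier for sector j is the column-j sum of the Leontief inverse (I − A)⁻¹ = adj(I−A) / det(I−A).
Column L of adj(I−A): (0.28025, 0.23425, 0.14750, 0.66925); det(I−A) = 0.55955.
m_L = (0.28025 + 0.23425 + 0.14750 + 0.66925) / 0.55955 = 1.33125 / 0.55955 ≈ 2.379.

m_L = 2.379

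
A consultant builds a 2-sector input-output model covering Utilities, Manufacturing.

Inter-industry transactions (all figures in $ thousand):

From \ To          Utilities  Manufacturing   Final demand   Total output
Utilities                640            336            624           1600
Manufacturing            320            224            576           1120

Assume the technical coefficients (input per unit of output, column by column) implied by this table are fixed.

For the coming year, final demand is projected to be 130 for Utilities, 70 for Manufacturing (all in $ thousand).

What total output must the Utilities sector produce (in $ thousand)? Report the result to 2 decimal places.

Technical coefficients a_ij = z_ij / X_j:
  a_11 = 640/1600 = 0.40, a_21 = 320/1600 = 0.20
  a_12 = 336/1120 = 0.30, a_22 = 224/1120 = 0.20
I − A =
  [   0.60    -0.30]
  [  -0.20     0.80]
det(I−A) = (0.60)(0.80) − (-0.30)(-0.20) = 0.4200
adj(I−A) = [[0.80, 0.30], [0.20, 0.60]]
(I − A)⁻¹ = adj(I−A) / det(I−A) ≈
  [   1.9048     0.7143]
  [   0.4762     1.4286]
x = (I − A)⁻¹ d = adj(I−A)·d / det(I−A), with det(I−A) = 0.4200:
  x_1 = (0.80·130 + 0.30·70) / 0.4200 = 125.00 / 0.4200 ≈ 297.62
  x_2 = (0.20·130 + 0.60·70) / 0.4200 = 68.00 / 0.4200 ≈ 161.90

x_1 = 297.62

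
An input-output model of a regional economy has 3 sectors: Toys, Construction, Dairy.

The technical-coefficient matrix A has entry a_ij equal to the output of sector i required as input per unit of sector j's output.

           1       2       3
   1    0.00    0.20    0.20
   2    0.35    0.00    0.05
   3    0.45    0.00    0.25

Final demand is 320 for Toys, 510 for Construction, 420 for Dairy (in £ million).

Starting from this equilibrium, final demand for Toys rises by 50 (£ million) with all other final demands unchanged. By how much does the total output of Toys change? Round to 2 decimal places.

Δx_1 = 62.19

I − A =
  [   1.00    -0.20    -0.20]
  [  -0.35     1.00    -0.05]
  [  -0.45     0.00     0.75]
Cofactors of I−A, C_ij = (−1)^(i+j)·(minor ij) (rows/columns in the sector order above):
  C_11 = (1.00)(0.75) − (-0.05)(0.00) = 0.7500
  C_12 = −[(-0.35)(0.75) − (-0.05)(-0.45)] = 0.2850
  C_13 = (-0.35)(0.00) − (1.00)(-0.45) = 0.4500
  C_21 = −[(-0.20)(0.75) − (-0.20)(0.00)] = 0.1500
  C_22 = (1.00)(0.75) − (-0.20)(-0.45) = 0.6600
  C_23 = −[(1.00)(0.00) − (-0.20)(-0.45)] = 0.0900
  C_31 = (-0.20)(-0.05) − (-0.20)(1.00) = 0.2100
  C_32 = −[(1.00)(-0.05) − (-0.20)(-0.35)] = 0.1200
  C_33 = (1.00)(1.00) − (-0.20)(-0.35) = 0.9300
det(I−A) = Σ_j (I−A)_1j·C_1j = (1.00)(0.7500) + (-0.20)(0.2850) + (-0.20)(0.4500) = 0.6030
adj(I−A) = Cᵀ =
  [ 0.7500   0.1500   0.2100]
  [ 0.2850   0.6600   0.1200]
  [ 0.4500   0.0900   0.9300]
(I − A)⁻¹ = adj(I−A) / det(I−A) ≈
  [   1.2438     0.2488     0.3483]
  [   0.4726     1.0945     0.1990]
  [   0.7463     0.1493     1.5423]
Δx = (I − A)⁻¹ Δd with Δd having +50 in the Toys component and 0 elsewhere.
So Δx_1 = L_11 · (+50), where L_11 = adj(I−A)_11 / det(I−A) = 0.7500 / 0.6030.
Δx_1 = 0.7500 × (+50) / 0.6030 = 37.50 / 0.6030 ≈ 62.19.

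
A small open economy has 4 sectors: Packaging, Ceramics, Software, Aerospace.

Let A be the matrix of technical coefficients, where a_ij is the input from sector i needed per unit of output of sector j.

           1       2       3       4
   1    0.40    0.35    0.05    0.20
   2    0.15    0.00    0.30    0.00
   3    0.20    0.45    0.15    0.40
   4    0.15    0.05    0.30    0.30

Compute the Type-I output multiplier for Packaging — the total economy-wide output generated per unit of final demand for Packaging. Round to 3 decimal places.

m_1 = 7.510

I − A =
  [   0.60    -0.35    -0.05    -0.20]
  [  -0.15     1.00    -0.30     0.00]
  [  -0.20    -0.45     0.85    -0.40]
  [  -0.15    -0.05    -0.30     0.70]
Compute the cofactors C_ij = (−1)^(i+j)·(3×3 minor ij) of I−A; the adjugate is their transpose:
adj(I−A) = Cᵀ =
  [ 0.374500   0.218500   0.171500   0.205000]
  [ 0.131250   0.237500   0.131250   0.112500]
  [ 0.250250   0.259500   0.351750   0.272500]
  [ 0.196875   0.175000   0.196875   0.350000]
det(I−A) = Σ_j (I−A)_1j·C_1j = (0.60)(0.374500) + (-0.35)(0.131250) + (-0.05)(0.250250) + (-0.20)(0.196875) = 0.126875
(I − A)⁻¹ = adj(I−A) / det(I−A) ≈
  [   2.9517     1.7222     1.3517     1.6158]
  [   1.0345     1.8719     1.0345     0.8867]
  [   1.9724     2.0453     2.7724     2.1478]
  [   1.5517     1.3793     1.5517     2.7586]
The output multiplier for sector j is the column-j sum of the Leontief inverse (I − A)⁻¹ = adj(I−A) / det(I−A).
Column 1 of adj(I−A): (0.374500, 0.131250, 0.250250, 0.196875); det(I−A) = 0.126875.
m_1 = (0.374500 + 0.131250 + 0.250250 + 0.196875) / 0.126875 = 0.952875 / 0.126875 ≈ 7.510.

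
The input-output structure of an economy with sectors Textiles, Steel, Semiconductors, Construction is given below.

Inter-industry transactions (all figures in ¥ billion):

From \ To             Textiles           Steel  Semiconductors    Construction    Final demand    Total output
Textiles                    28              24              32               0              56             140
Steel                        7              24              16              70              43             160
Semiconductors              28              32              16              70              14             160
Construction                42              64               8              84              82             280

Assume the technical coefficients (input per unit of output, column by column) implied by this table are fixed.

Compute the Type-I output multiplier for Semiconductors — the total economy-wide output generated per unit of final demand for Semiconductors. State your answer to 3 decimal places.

Technical coefficients a_ij = z_ij / X_j:
  a_11 = 28/140 = 0.20, a_21 = 7/140 = 0.05, a_31 = 28/140 = 0.20, a_41 = 42/140 = 0.30
  a_12 = 24/160 = 0.15, a_22 = 24/160 = 0.15, a_32 = 32/160 = 0.20, a_42 = 64/160 = 0.40
  a_13 = 32/160 = 0.20, a_23 = 16/160 = 0.10, a_33 = 16/160 = 0.10, a_43 = 8/160 = 0.05
  a_14 = 0/280 = 0.00, a_24 = 70/280 = 0.25, a_34 = 70/280 = 0.25, a_44 = 84/280 = 0.30
I − A =
  [   0.80    -0.15    -0.20     0.00]
  [  -0.05     0.85    -0.10    -0.25]
  [  -0.20    -0.20     0.90    -0.25]
  [  -0.30    -0.40    -0.05     0.70]
Compute the cofactors C_ij = (−1)^(i+j)·(3×3 minor ij) of I−A; the adjugate is their transpose:
adj(I−A) = Cᵀ =
  [ 0.408375   0.140625   0.111375   0.090000]
  [ 0.122375   0.451000   0.088000   0.192500]
  [ 0.189750   0.224250   0.379500   0.215625]
  [ 0.258500   0.334000   0.125125   0.550250]
det(I−A) = Σ_j (I−A)_1j·C_1j = (0.80)(0.408375) + (-0.15)(0.122375) + (-0.20)(0.189750) + (0.00)(0.258500) = 0.27039375
(I − A)⁻¹ = adj(I−A) / det(I−A) ≈
  [   1.5103     0.5201     0.4119     0.3328]
  [   0.4526     1.6679     0.3255     0.7119]
  [   0.7018     0.8293     1.4035     0.7974]
  [   0.9560     1.2352     0.4628     2.0350]
The output multiplier for sector j is the column-j sum of the Leontief inverse (I − A)⁻¹ = adj(I−A) / det(I−A).
Column 3 of adj(I−A): (0.111375, 0.088000, 0.379500, 0.125125); det(I−A) = 0.27039375.
m_3 = (0.111375 + 0.088000 + 0.379500 + 0.125125) / 0.27039375 = 0.704 / 0.27039375 ≈ 2.604.

m_3 = 2.604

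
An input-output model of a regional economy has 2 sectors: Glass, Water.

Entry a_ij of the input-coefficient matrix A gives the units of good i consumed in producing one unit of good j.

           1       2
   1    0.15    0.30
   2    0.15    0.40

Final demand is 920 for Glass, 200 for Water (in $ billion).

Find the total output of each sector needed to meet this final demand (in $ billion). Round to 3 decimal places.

x_1 = 1316.129, x_2 = 662.366

I − A =
  [   0.85    -0.30]
  [  -0.15     0.60]
det(I−A) = (0.85)(0.60) − (-0.30)(-0.15) = 0.4650
adj(I−A) = [[0.60, 0.30], [0.15, 0.85]]
(I − A)⁻¹ = adj(I−A) / det(I−A) ≈
  [   1.2903     0.6452]
  [   0.3226     1.8280]
x = (I − A)⁻¹ d = adj(I−A)·d / det(I−A), with det(I−A) = 0.4650:
  x_1 = (0.60·920 + 0.30·200) / 0.4650 = 612.00 / 0.4650 ≈ 1316.129
  x_2 = (0.15·920 + 0.85·200) / 0.4650 = 308.00 / 0.4650 ≈ 662.366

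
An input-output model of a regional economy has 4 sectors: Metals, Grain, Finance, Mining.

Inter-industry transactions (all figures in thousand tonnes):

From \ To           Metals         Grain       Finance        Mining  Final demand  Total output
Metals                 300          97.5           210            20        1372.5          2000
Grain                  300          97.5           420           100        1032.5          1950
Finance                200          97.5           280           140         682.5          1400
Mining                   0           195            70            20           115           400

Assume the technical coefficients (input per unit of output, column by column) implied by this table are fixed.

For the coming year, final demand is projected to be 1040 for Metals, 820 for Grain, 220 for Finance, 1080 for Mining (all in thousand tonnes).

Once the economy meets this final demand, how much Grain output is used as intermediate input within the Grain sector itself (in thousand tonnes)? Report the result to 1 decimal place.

z_22 = 93.4

Technical coefficients a_ij = z_ij / X_j:
  a_11 = 300/2000 = 0.15, a_21 = 300/2000 = 0.15, a_31 = 200/2000 = 0.10, a_41 = 0/2000 = 0.00
  a_12 = 97.5/1950 = 0.05, a_22 = 97.5/1950 = 0.05, a_32 = 97.5/1950 = 0.05, a_42 = 195/1950 = 0.10
  a_13 = 210/1400 = 0.15, a_23 = 420/1400 = 0.30, a_33 = 280/1400 = 0.20, a_43 = 70/1400 = 0.05
  a_14 = 20/400 = 0.05, a_24 = 100/400 = 0.25, a_34 = 140/400 = 0.35, a_44 = 20/400 = 0.05
I − A =
  [   0.85    -0.05    -0.15    -0.05]
  [  -0.15     0.95    -0.30    -0.25]
  [  -0.10    -0.05     0.80    -0.35]
  [   0.00    -0.10    -0.05     0.95]
Compute the cofactors C_ij = (−1)^(i+j)·(3×3 minor ij) of I−A; the adjugate is their transpose:
adj(I−A) = Cᵀ =
  [ 0.660000   0.053625   0.150375   0.104250]
  [ 0.141125   0.616625   0.274625   0.270875]
  [ 0.100125   0.075375   0.738000   0.297000]
  [ 0.020125   0.068875   0.067750   0.610375]
det(I−A) = Σ_j (I−A)_1j·C_1j = (0.85)(0.660000) + (-0.05)(0.141125) + (-0.15)(0.100125) + (-0.05)(0.020125) = 0.53791875
(I − A)⁻¹ = adj(I−A) / det(I−A) ≈
  [   1.2270     0.0997     0.2795     0.1938]
  [   0.2624     1.1463     0.5105     0.5036]
  [   0.1861     0.1401     1.3720     0.5521]
  [   0.0374     0.1280     0.1259     1.1347]
First solve x = (I − A)⁻¹ d = adj(I−A)·d / det(I−A); in particular x_2 = (0.141125·1040 + 0.616625·820 + 0.274625·220 + 0.270875·1080) / 0.53791875 = 1005.365 / 0.53791875 ≈ 1868.990.
Intermediate flow from 2 to 2: z_22 = a_22 · x_2 = 0.05 × 1005.365 / 0.53791875 = 50.26825 / 0.53791875 ≈ 93.4.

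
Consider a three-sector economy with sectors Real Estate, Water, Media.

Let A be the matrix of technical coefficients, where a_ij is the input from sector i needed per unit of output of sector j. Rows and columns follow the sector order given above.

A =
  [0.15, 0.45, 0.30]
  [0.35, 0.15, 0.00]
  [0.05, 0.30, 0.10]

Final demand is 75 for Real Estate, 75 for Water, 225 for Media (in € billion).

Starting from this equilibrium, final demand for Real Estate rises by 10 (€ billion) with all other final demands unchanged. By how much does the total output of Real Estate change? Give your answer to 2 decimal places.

I − A =
  [   0.85    -0.45    -0.30]
  [  -0.35     0.85     0.00]
  [  -0.05    -0.30     0.90]
Cofactors of I−A, C_ij = (−1)^(i+j)·(minor ij) (rows/columns in the sector order above):
  C_11 = (0.85)(0.90) − (0.00)(-0.30) = 0.7650
  C_12 = −[(-0.35)(0.90) − (0.00)(-0.05)] = 0.3150
  C_13 = (-0.35)(-0.30) − (0.85)(-0.05) = 0.1475
  C_21 = −[(-0.45)(0.90) − (-0.30)(-0.30)] = 0.4950
  C_22 = (0.85)(0.90) − (-0.30)(-0.05) = 0.7500
  C_23 = −[(0.85)(-0.30) − (-0.45)(-0.05)] = 0.2775
  C_31 = (-0.45)(0.00) − (-0.30)(0.85) = 0.2550
  C_32 = −[(0.85)(0.00) − (-0.30)(-0.35)] = 0.1050
  C_33 = (0.85)(0.85) − (-0.45)(-0.35) = 0.5650
det(I−A) = Σ_j (I−A)_1j·C_1j = (0.85)(0.7650) + (-0.45)(0.3150) + (-0.30)(0.1475) = 0.46425
adj(I−A) = Cᵀ =
  [ 0.7650   0.4950   0.2550]
  [ 0.3150   0.7500   0.1050]
  [ 0.1475   0.2775   0.5650]
(I − A)⁻¹ = adj(I−A) / det(I−A) ≈
  [   1.6478     1.0662     0.5493]
  [   0.6785     1.6155     0.2262]
  [   0.3177     0.5977     1.2170]
Δx = (I − A)⁻¹ Δd with Δd having +10 in the Real Estate component and 0 elsewhere.
So Δx_R = L_RR · (+10), where L_RR = adj(I−A)_RR / det(I−A) = 0.7650 / 0.46425.
Δx_R = 0.7650 × (+10) / 0.46425 = 7.65 / 0.46425 ≈ 16.48.

Δx_R = 16.48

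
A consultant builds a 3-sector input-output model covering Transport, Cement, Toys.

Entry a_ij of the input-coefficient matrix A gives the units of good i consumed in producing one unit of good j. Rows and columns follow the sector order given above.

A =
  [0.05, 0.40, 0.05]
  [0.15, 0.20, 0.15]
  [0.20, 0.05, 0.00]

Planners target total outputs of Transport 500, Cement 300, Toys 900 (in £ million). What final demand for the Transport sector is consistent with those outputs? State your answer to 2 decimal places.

d_1 = 310.00

I − A =
  [   0.95    -0.40    -0.05]
  [  -0.15     0.80    -0.15]
  [  -0.20    -0.05     1.00]
d = (I − A) x:
  d_1 = (+0.95)·500 + (-0.40)·300 + (-0.05)·900 = 310.00
  d_2 = (-0.15)·500 + (+0.80)·300 + (-0.15)·900 = 30.00
  d_3 = (-0.20)·500 + (-0.05)·300 + (+1.00)·900 = 785.00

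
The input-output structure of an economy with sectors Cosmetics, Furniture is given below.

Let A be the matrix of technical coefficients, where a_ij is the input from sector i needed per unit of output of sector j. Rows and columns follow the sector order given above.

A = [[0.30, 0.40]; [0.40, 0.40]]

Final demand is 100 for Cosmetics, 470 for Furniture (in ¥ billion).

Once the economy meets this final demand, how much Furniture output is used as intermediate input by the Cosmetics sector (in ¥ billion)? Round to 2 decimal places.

z_FC = 381.54

I − A =
  [   0.70    -0.40]
  [  -0.40     0.60]
det(I−A) = (0.70)(0.60) − (-0.40)(-0.40) = 0.2600
adj(I−A) = [[0.60, 0.40], [0.40, 0.70]]
(I − A)⁻¹ = adj(I−A) / det(I−A) ≈
  [   2.3077     1.5385]
  [   1.5385     2.6923]
First solve x = (I − A)⁻¹ d = adj(I−A)·d / det(I−A); in particular x_C = (0.60·100 + 0.40·470) / 0.2600 = 248.00 / 0.2600 ≈ 953.8462.
Intermediate flow from F to C: z_FC = a_FC · x_C = 0.40 × 248.00 / 0.2600 = 99.20 / 0.2600 ≈ 381.54.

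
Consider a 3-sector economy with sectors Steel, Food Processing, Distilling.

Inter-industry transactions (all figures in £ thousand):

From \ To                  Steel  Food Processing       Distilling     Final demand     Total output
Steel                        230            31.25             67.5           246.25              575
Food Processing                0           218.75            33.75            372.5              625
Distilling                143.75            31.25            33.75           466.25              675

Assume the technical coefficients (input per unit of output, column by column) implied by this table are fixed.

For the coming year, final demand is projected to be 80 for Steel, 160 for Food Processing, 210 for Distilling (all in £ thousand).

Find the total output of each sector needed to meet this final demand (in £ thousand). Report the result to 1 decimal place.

Technical coefficients a_ij = z_ij / X_j:
  a_11 = 230/575 = 0.40, a_21 = 0/575 = 0.00, a_31 = 143.75/575 = 0.25
  a_12 = 31.25/625 = 0.05, a_22 = 218.75/625 = 0.35, a_32 = 31.25/625 = 0.05
  a_13 = 67.5/675 = 0.10, a_23 = 33.75/675 = 0.05, a_33 = 33.75/675 = 0.05
I − A =
  [   0.60    -0.05    -0.10]
  [   0.00     0.65    -0.05]
  [  -0.25    -0.05     0.95]
Cofactors of I−A, C_ij = (−1)^(i+j)·(minor ij) (rows/columns in the sector order above):
  C_11 = (0.65)(0.95) − (-0.05)(-0.05) = 0.6150
  C_12 = −[(0.00)(0.95) − (-0.05)(-0.25)] = 0.0125
  C_13 = (0.00)(-0.05) − (0.65)(-0.25) = 0.1625
  C_21 = −[(-0.05)(0.95) − (-0.10)(-0.05)] = 0.0525
  C_22 = (0.60)(0.95) − (-0.10)(-0.25) = 0.5450
  C_23 = −[(0.60)(-0.05) − (-0.05)(-0.25)] = 0.0425
  C_31 = (-0.05)(-0.05) − (-0.10)(0.65) = 0.0675
  C_32 = −[(0.60)(-0.05) − (-0.10)(0.00)] = 0.0300
  C_33 = (0.60)(0.65) − (-0.05)(0.00) = 0.3900
det(I−A) = Σ_j (I−A)_1j·C_1j = (0.60)(0.6150) + (-0.05)(0.0125) + (-0.10)(0.1625) = 0.352125
adj(I−A) = Cᵀ =
  [ 0.6150   0.0525   0.0675]
  [ 0.0125   0.5450   0.0300]
  [ 0.1625   0.0425   0.3900]
(I − A)⁻¹ = adj(I−A) / det(I−A) ≈
  [   1.7465     0.1491     0.1917]
  [   0.0355     1.5477     0.0852]
  [   0.4615     0.1207     1.1076]
x = (I − A)⁻¹ d = adj(I−A)·d / det(I−A), with det(I−A) = 0.352125:
  x_1 = (0.6150·80 + 0.0525·160 + 0.0675·210) / 0.352125 = 71.775 / 0.352125 ≈ 203.8
  x_2 = (0.0125·80 + 0.5450·160 + 0.0300·210) / 0.352125 = 94.50 / 0.352125 ≈ 268.4
  x_3 = (0.1625·80 + 0.0425·160 + 0.3900·210) / 0.352125 = 101.70 / 0.352125 ≈ 288.8

x_1 = 203.8, x_2 = 268.4, x_3 = 288.8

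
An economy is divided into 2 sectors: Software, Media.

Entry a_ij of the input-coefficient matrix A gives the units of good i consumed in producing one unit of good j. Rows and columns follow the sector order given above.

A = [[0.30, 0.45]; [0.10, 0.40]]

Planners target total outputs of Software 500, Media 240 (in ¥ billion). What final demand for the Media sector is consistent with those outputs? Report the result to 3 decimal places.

d_M = 94.000

I − A =
  [   0.70    -0.45]
  [  -0.10     0.60]
d = (I − A) x:
  d_S = (+0.70)·500 + (-0.45)·240 = 242.000
  d_M = (-0.10)·500 + (+0.60)·240 = 94.000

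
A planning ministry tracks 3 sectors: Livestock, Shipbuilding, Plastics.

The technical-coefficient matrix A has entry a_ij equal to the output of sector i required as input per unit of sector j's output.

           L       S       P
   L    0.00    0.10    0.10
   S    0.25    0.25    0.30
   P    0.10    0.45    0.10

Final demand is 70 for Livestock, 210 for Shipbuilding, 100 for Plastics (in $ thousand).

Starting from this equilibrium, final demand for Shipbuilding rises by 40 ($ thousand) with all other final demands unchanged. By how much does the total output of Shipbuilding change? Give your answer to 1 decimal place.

I − A =
  [   1.00    -0.10    -0.10]
  [  -0.25     0.75    -0.30]
  [  -0.10    -0.45     0.90]
Cofactors of I−A, C_ij = (−1)^(i+j)·(minor ij) (rows/columns in the sector order above):
  C_11 = (0.75)(0.90) − (-0.30)(-0.45) = 0.5400
  C_12 = −[(-0.25)(0.90) − (-0.30)(-0.10)] = 0.2550
  C_13 = (-0.25)(-0.45) − (0.75)(-0.10) = 0.1875
  C_21 = −[(-0.10)(0.90) − (-0.10)(-0.45)] = 0.1350
  C_22 = (1.00)(0.90) − (-0.10)(-0.10) = 0.8900
  C_23 = −[(1.00)(-0.45) − (-0.10)(-0.10)] = 0.4600
  C_31 = (-0.10)(-0.30) − (-0.10)(0.75) = 0.1050
  C_32 = −[(1.00)(-0.30) − (-0.10)(-0.25)] = 0.3250
  C_33 = (1.00)(0.75) − (-0.10)(-0.25) = 0.7250
det(I−A) = Σ_j (I−A)_1j·C_1j = (1.00)(0.5400) + (-0.10)(0.2550) + (-0.10)(0.1875) = 0.49575
adj(I−A) = Cᵀ =
  [ 0.5400   0.1350   0.1050]
  [ 0.2550   0.8900   0.3250]
  [ 0.1875   0.4600   0.7250]
(I − A)⁻¹ = adj(I−A) / det(I−A) ≈
  [   1.0893     0.2723     0.2118]
  [   0.5144     1.7953     0.6556]
  [   0.3782     0.9279     1.4624]
Δx = (I − A)⁻¹ Δd with Δd having +40 in the Shipbuilding component and 0 elsewhere.
So Δx_S = L_SS · (+40), where L_SS = adj(I−A)_SS / det(I−A) = 0.8900 / 0.49575.
Δx_S = 0.8900 × (+40) / 0.49575 = 35.60 / 0.49575 ≈ 71.8.

Δx_S = 71.8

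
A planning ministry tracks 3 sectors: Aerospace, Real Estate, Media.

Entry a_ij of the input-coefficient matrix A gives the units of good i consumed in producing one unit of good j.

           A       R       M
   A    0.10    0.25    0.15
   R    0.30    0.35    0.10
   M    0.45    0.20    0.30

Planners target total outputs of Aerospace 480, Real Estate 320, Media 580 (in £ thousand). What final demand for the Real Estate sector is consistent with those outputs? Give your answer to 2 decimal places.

I − A =
  [   0.90    -0.25    -0.15]
  [  -0.30     0.65    -0.10]
  [  -0.45    -0.20     0.70]
d = (I − A) x:
  d_A = (+0.90)·480 + (-0.25)·320 + (-0.15)·580 = 265.00
  d_R = (-0.30)·480 + (+0.65)·320 + (-0.10)·580 = 6.00
  d_M = (-0.45)·480 + (-0.20)·320 + (+0.70)·580 = 126.00

d_R = 6.00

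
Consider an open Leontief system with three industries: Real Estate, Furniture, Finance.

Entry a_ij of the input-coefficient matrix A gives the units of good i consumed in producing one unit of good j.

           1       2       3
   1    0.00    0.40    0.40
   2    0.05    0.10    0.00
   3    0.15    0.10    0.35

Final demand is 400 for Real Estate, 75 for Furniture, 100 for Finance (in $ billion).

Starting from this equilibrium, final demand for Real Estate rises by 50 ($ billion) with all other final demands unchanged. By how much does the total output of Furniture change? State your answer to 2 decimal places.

I − A =
  [   1.00    -0.40    -0.40]
  [  -0.05     0.90     0.00]
  [  -0.15    -0.10     0.65]
Cofactors of I−A, C_ij = (−1)^(i+j)·(minor ij) (rows/columns in the sector order above):
  C_11 = (0.90)(0.65) − (0.00)(-0.10) = 0.5850
  C_12 = −[(-0.05)(0.65) − (0.00)(-0.15)] = 0.0325
  C_13 = (-0.05)(-0.10) − (0.90)(-0.15) = 0.1400
  C_21 = −[(-0.40)(0.65) − (-0.40)(-0.10)] = 0.3000
  C_22 = (1.00)(0.65) − (-0.40)(-0.15) = 0.5900
  C_23 = −[(1.00)(-0.10) − (-0.40)(-0.15)] = 0.1600
  C_31 = (-0.40)(0.00) − (-0.40)(0.90) = 0.3600
  C_32 = −[(1.00)(0.00) − (-0.40)(-0.05)] = 0.0200
  C_33 = (1.00)(0.90) − (-0.40)(-0.05) = 0.8800
det(I−A) = Σ_j (I−A)_1j·C_1j = (1.00)(0.5850) + (-0.40)(0.0325) + (-0.40)(0.1400) = 0.5160
adj(I−A) = Cᵀ =
  [ 0.5850   0.3000   0.3600]
  [ 0.0325   0.5900   0.0200]
  [ 0.1400   0.1600   0.8800]
(I − A)⁻¹ = adj(I−A) / det(I−A) ≈
  [   1.1337     0.5814     0.6977]
  [   0.0630     1.1434     0.0388]
  [   0.2713     0.3101     1.7054]
Δx = (I − A)⁻¹ Δd with Δd having +50 in the Real Estate component and 0 elsewhere.
So Δx_2 = L_21 · (+50), where L_21 = adj(I−A)_21 / det(I−A) = 0.0325 / 0.5160.
Δx_2 = 0.0325 × (+50) / 0.5160 = 1.625 / 0.5160 ≈ 3.15.

Δx_2 = 3.15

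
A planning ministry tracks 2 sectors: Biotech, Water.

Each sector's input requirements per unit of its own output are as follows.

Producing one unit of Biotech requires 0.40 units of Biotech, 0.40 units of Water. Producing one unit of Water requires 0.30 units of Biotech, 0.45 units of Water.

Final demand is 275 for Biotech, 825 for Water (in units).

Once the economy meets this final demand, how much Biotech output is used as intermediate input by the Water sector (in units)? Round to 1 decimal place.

z_BW = 864.3

I − A =
  [   0.60    -0.30]
  [  -0.40     0.55]
det(I−A) = (0.60)(0.55) − (-0.30)(-0.40) = 0.2100
adj(I−A) = [[0.55, 0.30], [0.40, 0.60]]
(I − A)⁻¹ = adj(I−A) / det(I−A) ≈
  [   2.6190     1.4286]
  [   1.9048     2.8571]
First solve x = (I − A)⁻¹ d = adj(I−A)·d / det(I−A); in particular x_W = (0.40·275 + 0.60·825) / 0.2100 = 605.00 / 0.2100 ≈ 2880.952.
Intermediate flow from B to W: z_BW = a_BW · x_W = 0.30 × 605.00 / 0.2100 = 181.50 / 0.2100 ≈ 864.3.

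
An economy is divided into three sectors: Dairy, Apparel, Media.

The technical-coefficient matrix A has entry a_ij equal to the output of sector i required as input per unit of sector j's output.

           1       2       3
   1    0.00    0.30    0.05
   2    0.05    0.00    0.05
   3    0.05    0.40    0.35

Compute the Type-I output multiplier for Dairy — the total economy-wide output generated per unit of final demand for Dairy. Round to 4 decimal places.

m_1 = 1.1932

I − A =
  [   1.00    -0.30    -0.05]
  [  -0.05     1.00    -0.05]
  [  -0.05    -0.40     0.65]
Cofactors of I−A, C_ij = (−1)^(i+j)·(minor ij) (rows/columns in the sector order above):
  C_11 = (1.00)(0.65) − (-0.05)(-0.40) = 0.6300
  C_12 = −[(-0.05)(0.65) − (-0.05)(-0.05)] = 0.0350
  C_13 = (-0.05)(-0.40) − (1.00)(-0.05) = 0.0700
  C_21 = −[(-0.30)(0.65) − (-0.05)(-0.40)] = 0.2150
  C_22 = (1.00)(0.65) − (-0.05)(-0.05) = 0.6475
  C_23 = −[(1.00)(-0.40) − (-0.30)(-0.05)] = 0.4150
  C_31 = (-0.30)(-0.05) − (-0.05)(1.00) = 0.0650
  C_32 = −[(1.00)(-0.05) − (-0.05)(-0.05)] = 0.0525
  C_33 = (1.00)(1.00) − (-0.30)(-0.05) = 0.9850
det(I−A) = Σ_j (I−A)_1j·C_1j = (1.00)(0.6300) + (-0.30)(0.0350) + (-0.05)(0.0700) = 0.6160
adj(I−A) = Cᵀ =
  [ 0.6300   0.2150   0.0650]
  [ 0.0350   0.6475   0.0525]
  [ 0.0700   0.4150   0.9850]
(I − A)⁻¹ = adj(I−A) / det(I−A) ≈
  [   1.02273     0.34903     0.10552]
  [   0.05682     1.05114     0.08523]
  [   0.11364     0.67370     1.59903]
The output multiplier for sector j is the column-j sum of the Leontief inverse (I − A)⁻¹ = adj(I−A) / det(I−A).
Column 1 of adj(I−A): (0.6300, 0.0350, 0.0700); det(I−A) = 0.6160.
m_1 = (0.6300 + 0.0350 + 0.0700) / 0.6160 = 0.735 / 0.6160 ≈ 1.1932.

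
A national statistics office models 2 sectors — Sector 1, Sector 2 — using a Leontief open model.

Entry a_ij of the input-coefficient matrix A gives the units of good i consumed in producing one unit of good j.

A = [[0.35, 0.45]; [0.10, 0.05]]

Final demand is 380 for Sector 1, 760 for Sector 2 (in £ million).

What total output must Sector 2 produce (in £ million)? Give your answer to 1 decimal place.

x_2 = 929.3

I − A =
  [   0.65    -0.45]
  [  -0.10     0.95]
det(I−A) = (0.65)(0.95) − (-0.45)(-0.10) = 0.5725
adj(I−A) = [[0.95, 0.45], [0.10, 0.65]]
(I − A)⁻¹ = adj(I−A) / det(I−A) ≈
  [   1.6594     0.7860]
  [   0.1747     1.1354]
x = (I − A)⁻¹ d = adj(I−A)·d / det(I−A), with det(I−A) = 0.5725:
  x_1 = (0.95·380 + 0.45·760) / 0.5725 = 703.00 / 0.5725 ≈ 1227.9
  x_2 = (0.10·380 + 0.65·760) / 0.5725 = 532.00 / 0.5725 ≈ 929.3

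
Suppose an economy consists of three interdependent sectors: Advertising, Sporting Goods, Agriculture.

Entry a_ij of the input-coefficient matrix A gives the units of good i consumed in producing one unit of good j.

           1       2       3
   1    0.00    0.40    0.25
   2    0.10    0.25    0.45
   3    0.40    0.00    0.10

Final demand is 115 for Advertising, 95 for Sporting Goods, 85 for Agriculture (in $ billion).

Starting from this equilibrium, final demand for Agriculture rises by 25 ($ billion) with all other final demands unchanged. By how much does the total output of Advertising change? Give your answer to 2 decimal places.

Δx_1 = 18.67

I − A =
  [   1.00    -0.40    -0.25]
  [  -0.10     0.75    -0.45]
  [  -0.40     0.00     0.90]
Cofactors of I−A, C_ij = (−1)^(i+j)·(minor ij) (rows/columns in the sector order above):
  C_11 = (0.75)(0.90) − (-0.45)(0.00) = 0.6750
  C_12 = −[(-0.10)(0.90) − (-0.45)(-0.40)] = 0.2700
  C_13 = (-0.10)(0.00) − (0.75)(-0.40) = 0.3000
  C_21 = −[(-0.40)(0.90) − (-0.25)(0.00)] = 0.3600
  C_22 = (1.00)(0.90) − (-0.25)(-0.40) = 0.8000
  C_23 = −[(1.00)(0.00) − (-0.40)(-0.40)] = 0.1600
  C_31 = (-0.40)(-0.45) − (-0.25)(0.75) = 0.3675
  C_32 = −[(1.00)(-0.45) − (-0.25)(-0.10)] = 0.4750
  C_33 = (1.00)(0.75) − (-0.40)(-0.10) = 0.7100
det(I−A) = Σ_j (I−A)_1j·C_1j = (1.00)(0.6750) + (-0.40)(0.2700) + (-0.25)(0.3000) = 0.4920
adj(I−A) = Cᵀ =
  [ 0.6750   0.3600   0.3675]
  [ 0.2700   0.8000   0.4750]
  [ 0.3000   0.1600   0.7100]
(I − A)⁻¹ = adj(I−A) / det(I−A) ≈
  [   1.3720     0.7317     0.7470]
  [   0.5488     1.6260     0.9654]
  [   0.6098     0.3252     1.4431]
Δx = (I − A)⁻¹ Δd with Δd having +25 in the Agriculture component and 0 elsewhere.
So Δx_1 = L_13 · (+25), where L_13 = adj(I−A)_13 / det(I−A) = 0.3675 / 0.4920.
Δx_1 = 0.3675 × (+25) / 0.4920 = 9.1875 / 0.4920 ≈ 18.67.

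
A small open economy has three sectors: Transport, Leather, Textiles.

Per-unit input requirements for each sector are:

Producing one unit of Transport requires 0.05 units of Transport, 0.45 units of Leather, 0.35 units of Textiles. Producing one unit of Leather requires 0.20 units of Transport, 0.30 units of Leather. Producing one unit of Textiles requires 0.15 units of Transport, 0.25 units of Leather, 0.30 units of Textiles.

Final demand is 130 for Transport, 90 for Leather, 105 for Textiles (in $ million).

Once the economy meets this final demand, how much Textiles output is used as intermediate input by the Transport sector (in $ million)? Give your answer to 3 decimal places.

z_31 = 93.040

I − A =
  [   0.95    -0.20    -0.15]
  [  -0.45     0.70    -0.25]
  [  -0.35     0.00     0.70]
Cofactors of I−A, C_ij = (−1)^(i+j)·(minor ij) (rows/columns in the sector order above):
  C_11 = (0.70)(0.70) − (-0.25)(0.00) = 0.4900
  C_12 = −[(-0.45)(0.70) − (-0.25)(-0.35)] = 0.4025
  C_13 = (-0.45)(0.00) − (0.70)(-0.35) = 0.2450
  C_21 = −[(-0.20)(0.70) − (-0.15)(0.00)] = 0.1400
  C_22 = (0.95)(0.70) − (-0.15)(-0.35) = 0.6125
  C_23 = −[(0.95)(0.00) − (-0.20)(-0.35)] = 0.0700
  C_31 = (-0.20)(-0.25) − (-0.15)(0.70) = 0.1550
  C_32 = −[(0.95)(-0.25) − (-0.15)(-0.45)] = 0.3050
  C_33 = (0.95)(0.70) − (-0.20)(-0.45) = 0.5750
det(I−A) = Σ_j (I−A)_1j·C_1j = (0.95)(0.4900) + (-0.20)(0.4025) + (-0.15)(0.2450) = 0.34825
adj(I−A) = Cᵀ =
  [ 0.4900   0.1400   0.1550]
  [ 0.4025   0.6125   0.3050]
  [ 0.2450   0.0700   0.5750]
(I − A)⁻¹ = adj(I−A) / det(I−A) ≈
  [   1.4070     0.4020     0.4451]
  [   1.1558     1.7588     0.8758]
  [   0.7035     0.2010     1.6511]
First solve x = (I − A)⁻¹ d = adj(I−A)·d / det(I−A); in particular x_1 = (0.4900·130 + 0.1400·90 + 0.1550·105) / 0.34825 = 92.575 / 0.34825 ≈ 265.82915.
Intermediate flow from 3 to 1: z_31 = a_31 · x_1 = 0.35 × 92.575 / 0.34825 = 32.40125 / 0.34825 ≈ 93.040.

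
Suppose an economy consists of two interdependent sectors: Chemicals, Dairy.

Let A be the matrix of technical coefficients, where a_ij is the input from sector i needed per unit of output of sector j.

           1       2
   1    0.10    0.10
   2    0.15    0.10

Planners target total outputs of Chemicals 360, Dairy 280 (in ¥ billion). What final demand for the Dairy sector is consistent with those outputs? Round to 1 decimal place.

I − A =
  [   0.90    -0.10]
  [  -0.15     0.90]
d = (I − A) x:
  d_1 = (+0.90)·360 + (-0.10)·280 = 296.0
  d_2 = (-0.15)·360 + (+0.90)·280 = 198.0

d_2 = 198.0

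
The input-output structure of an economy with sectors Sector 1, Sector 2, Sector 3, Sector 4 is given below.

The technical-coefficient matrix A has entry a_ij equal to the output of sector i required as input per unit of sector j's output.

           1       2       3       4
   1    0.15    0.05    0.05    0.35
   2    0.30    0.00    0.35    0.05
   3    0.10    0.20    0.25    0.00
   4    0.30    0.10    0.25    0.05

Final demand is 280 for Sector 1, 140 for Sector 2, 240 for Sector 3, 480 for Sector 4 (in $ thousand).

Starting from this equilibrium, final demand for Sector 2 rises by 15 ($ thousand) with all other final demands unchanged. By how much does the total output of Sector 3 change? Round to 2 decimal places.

Δx_3 = 5.21

I − A =
  [   0.85    -0.05    -0.05    -0.35]
  [  -0.30     1.00    -0.35    -0.05]
  [  -0.10    -0.20     0.75     0.00]
  [  -0.30    -0.10    -0.25     0.95]
Compute the cofactors C_ij = (−1)^(i+j)·(3×3 minor ij) of I−A; the adjugate is their transpose:
adj(I−A) = Cᵀ =
  [ 0.639750   0.088875   0.164250   0.240375]
  [ 0.259500   0.513375   0.297750   0.122625]
  [ 0.154500   0.148750   0.672750   0.064750]
  [ 0.270000   0.121250   0.260250   0.557000]
det(I−A) = Σ_j (I−A)_1j·C_1j = (0.85)(0.639750) + (-0.05)(0.259500) + (-0.05)(0.154500) + (-0.35)(0.270000) = 0.4285875
(I − A)⁻¹ = adj(I−A) / det(I−A) ≈
  [   1.4927     0.2074     0.3832     0.5609]
  [   0.6055     1.1978     0.6947     0.2861]
  [   0.3605     0.3471     1.5697     0.1511]
  [   0.6300     0.2829     0.6072     1.2996]
Δx = (I − A)⁻¹ Δd with Δd having +15 in the Sector 2 component and 0 elsewhere.
So Δx_3 = L_32 · (+15), where L_32 = adj(I−A)_32 / det(I−A) = 0.148750 / 0.4285875.
Δx_3 = 0.148750 × (+15) / 0.4285875 = 2.23125 / 0.4285875 ≈ 5.21.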